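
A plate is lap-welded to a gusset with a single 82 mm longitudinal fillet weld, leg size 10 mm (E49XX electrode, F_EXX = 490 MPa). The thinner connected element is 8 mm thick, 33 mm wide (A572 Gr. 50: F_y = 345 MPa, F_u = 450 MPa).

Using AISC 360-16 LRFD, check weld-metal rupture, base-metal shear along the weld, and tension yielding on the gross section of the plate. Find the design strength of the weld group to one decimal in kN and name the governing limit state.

Weld metal: throat = 0.707×10 = 7.07 mm, L = 82 mm. φR_n = 0.75 × 0.6 × 490 × 7.07 × 82 = 127.8 kN.
Base metal shear (8 mm plate): yield φR_n = 1.0×0.6×345×8×82 = 135.8 kN; rupture φR_n = 0.75×0.6×450×8×82 = 132.8 kN; take 132.8 kN (rupture).
Tension yield (gross): A_g = 33×8 = 264 mm². φR_n = 0.90 × 345 × 264 = 82.0 kN.
Governing: min(127.8, 132.8, 82.0) = 82.0 kN → gross-section yield.

82.0 kN (gross-section yield governs)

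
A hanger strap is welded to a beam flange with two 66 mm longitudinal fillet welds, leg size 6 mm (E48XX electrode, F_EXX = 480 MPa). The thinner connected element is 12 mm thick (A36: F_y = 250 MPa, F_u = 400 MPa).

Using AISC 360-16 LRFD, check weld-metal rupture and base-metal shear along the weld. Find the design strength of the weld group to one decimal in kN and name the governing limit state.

120.9 kN (weld metal governs)

Weld metal: throat = 0.707×6 = 4.242 mm, L = 2×66 = 132 mm. φR_n = 0.75 × 0.6 × 480 × 4.242 × 132 = 120.9 kN.
Base metal shear (12 mm plate): yield φR_n = 1.0×0.6×250×12×132 = 237.6 kN; rupture φR_n = 0.75×0.6×400×12×132 = 285.1 kN; take 237.6 kN (yield).
Governing: min(120.9, 237.6) = 120.9 kN → weld metal.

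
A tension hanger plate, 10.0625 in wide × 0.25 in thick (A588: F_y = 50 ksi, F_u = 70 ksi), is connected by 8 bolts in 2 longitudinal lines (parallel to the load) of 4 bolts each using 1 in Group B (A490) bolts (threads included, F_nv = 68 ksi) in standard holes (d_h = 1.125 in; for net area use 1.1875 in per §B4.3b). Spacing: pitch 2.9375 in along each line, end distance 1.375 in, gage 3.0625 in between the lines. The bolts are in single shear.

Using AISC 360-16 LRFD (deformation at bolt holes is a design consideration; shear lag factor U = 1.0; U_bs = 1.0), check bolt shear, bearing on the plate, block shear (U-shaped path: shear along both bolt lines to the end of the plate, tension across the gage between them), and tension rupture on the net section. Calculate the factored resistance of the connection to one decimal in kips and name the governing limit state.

100.9 kips (net-section rupture governs)

Bolt shear: A_b = π(1)²/4 = 0.7854 in². φR_n = 0.75 × 68 × 0.7854 × 8 × 1 = 320.4 kips.
Bearing (0.25 in plate, F_u = 70 ksi): end bolts L_c = 1.375 − 1.125/2 = 0.8125, R_n = min(1.2×0.8125×0.25×70, 2.4×1×0.25×70) = 17.063 kips/bolt; interior L_c = 2.9375 − 1.125 = 1.8125, R_n = 38.063 kips/bolt. φR_n = 0.75 × (2×17.063 + 6×38.063) = 196.9 kips.
Block shear: shear path 2×[1.375+3×2.9375] = 2×10.1875 in, A_gv = 5.0938, A_nv = 2×(10.1875 − 3.5×1.1875)×0.25 = 3.0156 in²; tension across gage: (3.0625 − 1×1.1875)×0.25 = 0.46875 in². R_n = min(0.6×70×3.0156, 0.6×50×5.0938) + 1.0×70×0.46875 = min(126.66, 152.81) + 32.813 = 159.47 kips. φR_n = 0.75 × 159.47 = 119.6 kips.
Tension rupture (net): A_n = (10.0625 − 2×1.1875)×0.25 = 1.9219 in² (U = 1.0, A_e = A_n). φR_n = 0.75 × 70 × 1.9219 = 100.9 kips.
Governing: min(320.4, 196.9, 119.6, 100.9) = 100.9 kips → net-section rupture.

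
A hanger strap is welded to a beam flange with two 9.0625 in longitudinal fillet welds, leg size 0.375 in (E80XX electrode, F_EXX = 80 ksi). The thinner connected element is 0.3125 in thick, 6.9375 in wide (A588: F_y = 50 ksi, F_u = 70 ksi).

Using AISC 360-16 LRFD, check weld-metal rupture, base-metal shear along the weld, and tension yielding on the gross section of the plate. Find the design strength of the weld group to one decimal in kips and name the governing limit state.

97.6 kips (gross-section yield governs)

Weld metal: throat = 0.707×0.375 = 0.26513 in, L = 2×9.0625 = 18.125 in. φR_n = 0.75 × 0.6 × 80 × 0.26513 × 18.125 = 173.0 kips.
Base metal shear (0.3125 in plate): yield φR_n = 1.0×0.6×50×0.3125×18.125 = 169.9 kips; rupture φR_n = 0.75×0.6×70×0.3125×18.125 = 178.4 kips; take 169.9 kips (yield).
Tension yield (gross): A_g = 6.9375×0.3125 = 2.168 in². φR_n = 0.90 × 50 × 2.168 = 97.6 kips.
Governing: min(173.0, 169.9, 97.6) = 97.6 kips → gross-section yield.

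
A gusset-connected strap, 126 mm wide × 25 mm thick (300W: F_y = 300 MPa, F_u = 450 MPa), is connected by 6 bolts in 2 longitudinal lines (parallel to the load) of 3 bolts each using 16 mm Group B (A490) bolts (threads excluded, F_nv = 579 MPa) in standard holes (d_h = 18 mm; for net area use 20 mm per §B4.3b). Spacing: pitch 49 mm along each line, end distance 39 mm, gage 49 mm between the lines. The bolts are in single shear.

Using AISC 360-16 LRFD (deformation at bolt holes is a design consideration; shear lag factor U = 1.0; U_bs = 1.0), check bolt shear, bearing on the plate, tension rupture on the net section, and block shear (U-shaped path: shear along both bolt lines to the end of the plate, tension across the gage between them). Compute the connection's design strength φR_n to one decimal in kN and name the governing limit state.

523.9 kN (bolt shear governs)

Bolt shear: A_b = π(16)²/4 = 201.06 mm². φR_n = 0.75 × 579 × 201.06 × 6 × 1 = 523.9 kN.
Bearing (25 mm plate, F_u = 450 MPa): end bolts L_c = 39 − 18/2 = 30, R_n = min(1.2×30×25×450, 2.4×16×25×450) = 405 kN/bolt; interior L_c = 49 − 18 = 31, R_n = 418.5 kN/bolt. φR_n = 0.75 × (2×405 + 4×418.5) = 1863.0 kN.
Tension rupture (net): A_n = (126 − 2×20)×25 = 2150 mm² (U = 1.0, A_e = A_n). φR_n = 0.75 × 450 × 2150 = 725.6 kN.
Block shear: shear path 2×[39+2×49] = 2×137 mm, A_gv = 6850, A_nv = 2×(137 − 2.5×20)×25 = 4350 mm²; tension across gage: (49 − 1×20)×25 = 725 mm². R_n = min(0.6×450×4350, 0.6×300×6850) + 1.0×450×725 = min(1174.5, 1233) + 326.25 = 1500.8 kN. φR_n = 0.75 × 1500.8 = 1125.6 kN.
Governing: min(523.9, 1863.0, 725.6, 1125.6) = 523.9 kN → bolt shear.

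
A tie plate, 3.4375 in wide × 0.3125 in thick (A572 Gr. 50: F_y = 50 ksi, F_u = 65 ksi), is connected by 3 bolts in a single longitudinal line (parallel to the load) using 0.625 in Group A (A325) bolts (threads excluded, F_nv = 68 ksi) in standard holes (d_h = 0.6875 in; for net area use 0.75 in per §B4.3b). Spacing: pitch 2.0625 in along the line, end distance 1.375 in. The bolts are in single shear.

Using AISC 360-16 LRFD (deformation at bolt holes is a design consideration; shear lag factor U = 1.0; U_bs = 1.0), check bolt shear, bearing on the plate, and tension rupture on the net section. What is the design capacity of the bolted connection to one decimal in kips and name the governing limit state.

Bolt shear: A_b = π(0.625)²/4 = 0.3068 in². φR_n = 0.75 × 68 × 0.3068 × 3 × 1 = 46.9 kips.
Bearing (0.3125 in plate, F_u = 65 ksi): end bolts L_c = 1.375 − 0.6875/2 = 1.03125, R_n = min(1.2×1.03125×0.3125×65, 2.4×0.625×0.3125×65) = 25.137 kips/bolt; interior L_c = 2.0625 − 0.6875 = 1.375, R_n = 30.469 kips/bolt. φR_n = 0.75 × (1×25.137 + 2×30.469) = 64.6 kips.
Tension rupture (net): A_n = (3.4375 − 1×0.75)×0.3125 = 0.83984 in² (U = 1.0, A_e = A_n). φR_n = 0.75 × 65 × 0.83984 = 40.9 kips.
Governing: min(46.9, 64.6, 40.9) = 40.9 kips → net-section rupture.

40.9 kips (net-section rupture governs)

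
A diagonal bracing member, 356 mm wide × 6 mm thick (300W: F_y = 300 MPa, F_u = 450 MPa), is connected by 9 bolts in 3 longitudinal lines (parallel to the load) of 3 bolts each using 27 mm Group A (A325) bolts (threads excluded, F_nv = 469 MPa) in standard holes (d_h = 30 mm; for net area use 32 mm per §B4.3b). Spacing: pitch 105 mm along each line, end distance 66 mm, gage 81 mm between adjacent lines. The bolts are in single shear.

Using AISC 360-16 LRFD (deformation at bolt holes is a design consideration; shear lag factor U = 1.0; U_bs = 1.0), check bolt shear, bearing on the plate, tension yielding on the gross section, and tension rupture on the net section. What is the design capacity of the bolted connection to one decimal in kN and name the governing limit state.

Bolt shear: A_b = π(27)²/4 = 572.56 mm². φR_n = 0.75 × 469 × 572.56 × 9 × 1 = 1812.6 kN.
Bearing (6 mm plate, F_u = 450 MPa): end bolts L_c = 66 − 30/2 = 51, R_n = min(1.2×51×6×450, 2.4×27×6×450) = 165.24 kN/bolt; interior L_c = 105 − 30 = 75, R_n = 174.96 kN/bolt. φR_n = 0.75 × (3×165.24 + 6×174.96) = 1159.1 kN.
Tension yield (gross): A_g = 356×6 = 2136 mm². φR_n = 0.90 × 300 × 2136 = 576.7 kN.
Tension rupture (net): A_n = (356 − 3×32)×6 = 1560 mm² (U = 1.0, A_e = A_n). φR_n = 0.75 × 450 × 1560 = 526.5 kN.
Governing: min(1812.6, 1159.1, 576.7, 526.5) = 526.5 kN → net-section rupture.

526.5 kN (net-section rupture governs)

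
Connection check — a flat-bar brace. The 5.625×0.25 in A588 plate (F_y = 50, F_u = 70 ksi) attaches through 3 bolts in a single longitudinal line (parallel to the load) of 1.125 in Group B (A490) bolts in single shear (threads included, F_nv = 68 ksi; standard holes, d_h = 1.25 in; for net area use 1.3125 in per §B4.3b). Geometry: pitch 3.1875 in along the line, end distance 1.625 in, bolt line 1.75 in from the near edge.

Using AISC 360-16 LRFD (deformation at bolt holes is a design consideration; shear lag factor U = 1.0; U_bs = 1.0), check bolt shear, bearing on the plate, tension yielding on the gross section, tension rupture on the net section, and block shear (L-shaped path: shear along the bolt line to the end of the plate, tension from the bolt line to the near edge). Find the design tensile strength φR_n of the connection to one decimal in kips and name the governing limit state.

51.5 kips (block shear governs)

Bolt shear: A_b = π(1.125)²/4 = 0.99402 in². φR_n = 0.75 × 68 × 0.99402 × 3 × 1 = 152.1 kips.
Bearing (0.25 in plate, F_u = 70 ksi): end bolts L_c = 1.625 − 1.25/2 = 1, R_n = min(1.2×1×0.25×70, 2.4×1.125×0.25×70) = 21 kips/bolt; interior L_c = 3.1875 − 1.25 = 1.9375, R_n = 40.688 kips/bolt. φR_n = 0.75 × (1×21 + 2×40.688) = 76.8 kips.
Tension yield (gross): A_g = 5.625×0.25 = 1.4063 in². φR_n = 0.90 × 50 × 1.4063 = 63.3 kips.
Tension rupture (net): A_n = (5.625 − 1×1.3125)×0.25 = 1.0781 in² (U = 1.0, A_e = A_n). φR_n = 0.75 × 70 × 1.0781 = 56.6 kips.
Block shear: shear path 1×[1.625+2×3.1875] = 1×8 in, A_gv = 2, A_nv = 1×(8 − 2.5×1.3125)×0.25 = 1.1797 in²; tension to near edge: (1.75 − 0.5×1.3125)×0.25 = 0.27344 in². R_n = min(0.6×70×1.1797, 0.6×50×2) + 1.0×70×0.27344 = min(49.547, 60) + 19.141 = 68.688 kips. φR_n = 0.75 × 68.688 = 51.5 kips.
Governing: min(152.1, 76.8, 63.3, 56.6, 51.5) = 51.5 kips → block shear.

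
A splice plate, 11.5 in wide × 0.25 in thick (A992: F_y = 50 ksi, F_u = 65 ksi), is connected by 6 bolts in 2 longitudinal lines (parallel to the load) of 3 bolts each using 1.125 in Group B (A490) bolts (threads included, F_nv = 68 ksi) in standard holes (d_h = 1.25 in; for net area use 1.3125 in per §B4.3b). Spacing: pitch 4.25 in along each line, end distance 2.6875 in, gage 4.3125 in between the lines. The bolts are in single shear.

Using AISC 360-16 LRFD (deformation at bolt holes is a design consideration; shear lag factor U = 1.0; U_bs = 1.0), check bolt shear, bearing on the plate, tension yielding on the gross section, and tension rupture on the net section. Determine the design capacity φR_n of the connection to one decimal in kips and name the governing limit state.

Bolt shear: A_b = π(1.125)²/4 = 0.99402 in². φR_n = 0.75 × 68 × 0.99402 × 6 × 1 = 304.2 kips.
Bearing (0.25 in plate, F_u = 65 ksi): end bolts L_c = 2.6875 − 1.25/2 = 2.0625, R_n = min(1.2×2.0625×0.25×65, 2.4×1.125×0.25×65) = 40.219 kips/bolt; interior L_c = 4.25 − 1.25 = 3, R_n = 43.875 kips/bolt. φR_n = 0.75 × (2×40.219 + 4×43.875) = 192.0 kips.
Tension yield (gross): A_g = 11.5×0.25 = 2.875 in². φR_n = 0.90 × 50 × 2.875 = 129.4 kips.
Tension rupture (net): A_n = (11.5 − 2×1.3125)×0.25 = 2.2188 in² (U = 1.0, A_e = A_n). φR_n = 0.75 × 65 × 2.2188 = 108.2 kips.
Governing: min(304.2, 192.0, 129.4, 108.2) = 108.2 kips → net-section rupture.

108.2 kips (net-section rupture governs)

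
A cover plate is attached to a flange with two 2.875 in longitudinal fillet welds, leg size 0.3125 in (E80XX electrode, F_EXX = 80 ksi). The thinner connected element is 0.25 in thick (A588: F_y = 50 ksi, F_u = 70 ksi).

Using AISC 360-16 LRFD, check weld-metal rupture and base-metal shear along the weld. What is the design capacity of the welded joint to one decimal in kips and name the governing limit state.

43.1 kips (base-metal shear governs)

Weld metal: throat = 0.707×0.3125 = 0.22094 in, L = 2×2.875 = 5.75 in. φR_n = 0.75 × 0.6 × 80 × 0.22094 × 5.75 = 45.7 kips.
Base metal shear (0.25 in plate): yield φR_n = 1.0×0.6×50×0.25×5.75 = 43.1 kips; rupture φR_n = 0.75×0.6×70×0.25×5.75 = 45.3 kips; take 43.1 kips (yield).
Governing: min(45.7, 43.1) = 43.1 kips → base-metal shear.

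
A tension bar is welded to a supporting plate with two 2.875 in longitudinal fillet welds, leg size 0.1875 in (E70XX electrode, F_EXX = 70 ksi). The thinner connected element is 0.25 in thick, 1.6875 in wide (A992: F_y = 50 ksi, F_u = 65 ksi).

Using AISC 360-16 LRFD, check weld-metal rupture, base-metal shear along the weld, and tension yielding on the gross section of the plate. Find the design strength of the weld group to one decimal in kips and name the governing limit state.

19.0 kips (gross-section yield governs)

Weld metal: throat = 0.707×0.1875 = 0.13256 in, L = 2×2.875 = 5.75 in. φR_n = 0.75 × 0.6 × 70 × 0.13256 × 5.75 = 24.0 kips.
Base metal shear (0.25 in plate): yield φR_n = 1.0×0.6×50×0.25×5.75 = 43.1 kips; rupture φR_n = 0.75×0.6×65×0.25×5.75 = 42.0 kips; take 42.0 kips (rupture).
Tension yield (gross): A_g = 1.6875×0.25 = 0.42188 in². φR_n = 0.90 × 50 × 0.42188 = 19.0 kips.
Governing: min(24.0, 42.0, 19.0) = 19.0 kips → gross-section yield.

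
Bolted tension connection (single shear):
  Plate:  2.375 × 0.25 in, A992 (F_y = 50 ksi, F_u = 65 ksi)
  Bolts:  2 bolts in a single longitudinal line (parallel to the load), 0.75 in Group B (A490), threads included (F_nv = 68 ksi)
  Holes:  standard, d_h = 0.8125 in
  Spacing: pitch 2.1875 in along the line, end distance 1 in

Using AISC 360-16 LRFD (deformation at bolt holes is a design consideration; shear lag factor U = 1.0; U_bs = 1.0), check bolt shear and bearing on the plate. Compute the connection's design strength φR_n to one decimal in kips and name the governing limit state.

28.8 kips (bearing governs)

Bolt shear: A_b = π(0.75)²/4 = 0.44179 in². φR_n = 0.75 × 68 × 0.44179 × 2 × 1 = 45.1 kips.
Bearing (0.25 in plate, F_u = 65 ksi): end bolts L_c = 1 − 0.8125/2 = 0.59375, R_n = min(1.2×0.59375×0.25×65, 2.4×0.75×0.25×65) = 11.578 kips/bolt; interior L_c = 2.1875 − 0.8125 = 1.375, R_n = 26.813 kips/bolt. φR_n = 0.75 × (1×11.578 + 1×26.813) = 28.8 kips.
Governing: min(45.1, 28.8) = 28.8 kips → bearing.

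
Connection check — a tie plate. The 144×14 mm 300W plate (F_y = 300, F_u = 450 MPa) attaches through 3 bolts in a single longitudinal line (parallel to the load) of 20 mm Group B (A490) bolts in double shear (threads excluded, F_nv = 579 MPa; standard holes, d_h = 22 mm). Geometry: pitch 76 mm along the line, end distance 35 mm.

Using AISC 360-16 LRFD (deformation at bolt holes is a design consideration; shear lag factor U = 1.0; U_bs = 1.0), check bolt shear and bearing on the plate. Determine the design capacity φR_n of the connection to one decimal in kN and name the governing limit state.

589.7 kN (bearing governs)

Bolt shear: A_b = π(20)²/4 = 314.16 mm². φR_n = 0.75 × 579 × 314.16 × 3 × 2 = 818.5 kN.
Bearing (14 mm plate, F_u = 450 MPa): end bolts L_c = 35 − 22/2 = 24, R_n = min(1.2×24×14×450, 2.4×20×14×450) = 181.44 kN/bolt; interior L_c = 76 − 22 = 54, R_n = 302.4 kN/bolt. φR_n = 0.75 × (1×181.44 + 2×302.4) = 589.7 kN.
Governing: min(818.5, 589.7) = 589.7 kN → bearing.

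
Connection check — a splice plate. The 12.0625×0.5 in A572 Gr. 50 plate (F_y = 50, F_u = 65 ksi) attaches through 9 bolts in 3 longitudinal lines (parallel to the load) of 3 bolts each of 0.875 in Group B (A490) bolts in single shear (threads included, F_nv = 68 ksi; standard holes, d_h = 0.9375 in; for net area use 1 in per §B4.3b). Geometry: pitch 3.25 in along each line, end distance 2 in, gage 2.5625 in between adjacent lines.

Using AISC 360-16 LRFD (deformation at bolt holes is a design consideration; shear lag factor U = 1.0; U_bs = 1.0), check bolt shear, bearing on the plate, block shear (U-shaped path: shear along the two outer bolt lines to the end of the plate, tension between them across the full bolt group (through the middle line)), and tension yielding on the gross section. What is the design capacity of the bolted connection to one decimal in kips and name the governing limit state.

251.7 kips (block shear governs)

Bolt shear: A_b = π(0.875)²/4 = 0.60132 in². φR_n = 0.75 × 68 × 0.60132 × 9 × 1 = 276.0 kips.
Bearing (0.5 in plate, F_u = 65 ksi): end bolts L_c = 2 − 0.9375/2 = 1.53125, R_n = min(1.2×1.53125×0.5×65, 2.4×0.875×0.5×65) = 59.719 kips/bolt; interior L_c = 3.25 − 0.9375 = 2.3125, R_n = 68.25 kips/bolt. φR_n = 0.75 × (3×59.719 + 6×68.25) = 441.5 kips.
Block shear: shear path 2×[2+2×3.25] = 2×8.5 in, A_gv = 8.5, A_nv = 2×(8.5 − 2.5×1)×0.5 = 6 in²; tension across gage: (5.125 − 2×1)×0.5 = 1.5625 in². R_n = min(0.6×65×6, 0.6×50×8.5) + 1.0×65×1.5625 = min(234, 255) + 101.56 = 335.56 kips. φR_n = 0.75 × 335.56 = 251.7 kips.
Tension yield (gross): A_g = 12.0625×0.5 = 6.0313 in². φR_n = 0.90 × 50 × 6.0313 = 271.4 kips.
Governing: min(276.0, 441.5, 251.7, 271.4) = 251.7 kips → block shear.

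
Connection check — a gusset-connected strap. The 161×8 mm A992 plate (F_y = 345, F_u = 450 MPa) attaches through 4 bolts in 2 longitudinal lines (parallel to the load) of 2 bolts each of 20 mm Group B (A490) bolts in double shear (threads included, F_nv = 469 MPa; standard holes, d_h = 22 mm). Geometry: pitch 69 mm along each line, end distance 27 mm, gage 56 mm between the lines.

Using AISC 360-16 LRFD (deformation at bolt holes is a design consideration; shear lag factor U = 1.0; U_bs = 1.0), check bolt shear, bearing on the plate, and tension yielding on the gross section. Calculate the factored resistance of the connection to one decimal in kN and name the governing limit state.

Bolt shear: A_b = π(20)²/4 = 314.16 mm². φR_n = 0.75 × 469 × 314.16 × 4 × 2 = 884.0 kN.
Bearing (8 mm plate, F_u = 450 MPa): end bolts L_c = 27 − 22/2 = 16, R_n = min(1.2×16×8×450, 2.4×20×8×450) = 69.12 kN/bolt; interior L_c = 69 − 22 = 47, R_n = 172.8 kN/bolt. φR_n = 0.75 × (2×69.12 + 2×172.8) = 362.9 kN.
Tension yield (gross): A_g = 161×8 = 1288 mm². φR_n = 0.90 × 345 × 1288 = 399.9 kN.
Governing: min(884.0, 362.9, 399.9) = 362.9 kN → bearing.

362.9 kN (bearing governs)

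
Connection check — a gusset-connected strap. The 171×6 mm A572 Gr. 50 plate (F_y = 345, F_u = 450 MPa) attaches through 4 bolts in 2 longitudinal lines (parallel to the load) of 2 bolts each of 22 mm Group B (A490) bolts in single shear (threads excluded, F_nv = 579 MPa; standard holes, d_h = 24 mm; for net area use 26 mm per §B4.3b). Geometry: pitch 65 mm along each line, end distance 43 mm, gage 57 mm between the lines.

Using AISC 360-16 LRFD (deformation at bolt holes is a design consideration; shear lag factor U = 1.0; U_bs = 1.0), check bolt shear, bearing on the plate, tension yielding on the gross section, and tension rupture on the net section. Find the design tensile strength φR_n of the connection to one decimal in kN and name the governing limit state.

241.0 kN (net-section rupture governs)

Bolt shear: A_b = π(22)²/4 = 380.13 mm². φR_n = 0.75 × 579 × 380.13 × 4 × 1 = 660.3 kN.
Bearing (6 mm plate, F_u = 450 MPa): end bolts L_c = 43 − 24/2 = 31, R_n = min(1.2×31×6×450, 2.4×22×6×450) = 100.44 kN/bolt; interior L_c = 65 − 24 = 41, R_n = 132.84 kN/bolt. φR_n = 0.75 × (2×100.44 + 2×132.84) = 349.9 kN.
Tension yield (gross): A_g = 171×6 = 1026 mm². φR_n = 0.90 × 345 × 1026 = 318.6 kN.
Tension rupture (net): A_n = (171 − 2×26)×6 = 714 mm² (U = 1.0, A_e = A_n). φR_n = 0.75 × 450 × 714 = 241.0 kN.
Governing: min(660.3, 349.9, 318.6, 241.0) = 241.0 kN → net-section rupture.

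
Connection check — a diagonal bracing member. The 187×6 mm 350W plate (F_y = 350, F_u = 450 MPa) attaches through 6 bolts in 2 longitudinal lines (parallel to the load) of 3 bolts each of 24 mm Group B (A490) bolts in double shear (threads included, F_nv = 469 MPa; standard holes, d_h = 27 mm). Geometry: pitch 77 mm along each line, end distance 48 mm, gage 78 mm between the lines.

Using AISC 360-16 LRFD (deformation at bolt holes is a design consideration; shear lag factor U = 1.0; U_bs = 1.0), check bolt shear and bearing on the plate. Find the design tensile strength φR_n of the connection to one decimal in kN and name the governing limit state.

Bolt shear: A_b = π(24)²/4 = 452.39 mm². φR_n = 0.75 × 469 × 452.39 × 6 × 2 = 1909.5 kN.
Bearing (6 mm plate, F_u = 450 MPa): end bolts L_c = 48 − 27/2 = 34.5, R_n = min(1.2×34.5×6×450, 2.4×24×6×450) = 111.78 kN/bolt; interior L_c = 77 − 27 = 50, R_n = 155.52 kN/bolt. φR_n = 0.75 × (2×111.78 + 4×155.52) = 634.2 kN.
Governing: min(1909.5, 634.2) = 634.2 kN → bearing.

634.2 kN (bearing governs)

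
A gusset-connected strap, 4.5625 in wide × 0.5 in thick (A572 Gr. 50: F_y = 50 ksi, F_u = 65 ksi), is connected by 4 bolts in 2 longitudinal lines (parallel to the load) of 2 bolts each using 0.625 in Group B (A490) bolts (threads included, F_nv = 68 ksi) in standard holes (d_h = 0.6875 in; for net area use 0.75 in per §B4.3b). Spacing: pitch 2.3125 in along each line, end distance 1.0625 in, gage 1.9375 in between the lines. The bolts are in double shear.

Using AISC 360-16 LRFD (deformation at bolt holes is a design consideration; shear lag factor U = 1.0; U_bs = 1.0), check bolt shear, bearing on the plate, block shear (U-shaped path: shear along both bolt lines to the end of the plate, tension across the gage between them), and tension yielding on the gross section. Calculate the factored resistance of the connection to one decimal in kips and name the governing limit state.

94.8 kips (block shear governs)

Bolt shear: A_b = π(0.625)²/4 = 0.3068 in². φR_n = 0.75 × 68 × 0.3068 × 4 × 2 = 125.2 kips.
Bearing (0.5 in plate, F_u = 65 ksi): end bolts L_c = 1.0625 − 0.6875/2 = 0.71875, R_n = min(1.2×0.71875×0.5×65, 2.4×0.625×0.5×65) = 28.031 kips/bolt; interior L_c = 2.3125 − 0.6875 = 1.625, R_n = 48.75 kips/bolt. φR_n = 0.75 × (2×28.031 + 2×48.75) = 115.2 kips.
Block shear: shear path 2×[1.0625+1×2.3125] = 2×3.375 in, A_gv = 3.375, A_nv = 2×(3.375 − 1.5×0.75)×0.5 = 2.25 in²; tension across gage: (1.9375 − 1×0.75)×0.5 = 0.59375 in². R_n = min(0.6×65×2.25, 0.6×50×3.375) + 1.0×65×0.59375 = min(87.75, 101.25) + 38.594 = 126.34 kips. φR_n = 0.75 × 126.34 = 94.8 kips.
Tension yield (gross): A_g = 4.5625×0.5 = 2.2813 in². φR_n = 0.90 × 50 × 2.2813 = 102.7 kips.
Governing: min(125.2, 115.2, 94.8, 102.7) = 94.8 kips → block shear.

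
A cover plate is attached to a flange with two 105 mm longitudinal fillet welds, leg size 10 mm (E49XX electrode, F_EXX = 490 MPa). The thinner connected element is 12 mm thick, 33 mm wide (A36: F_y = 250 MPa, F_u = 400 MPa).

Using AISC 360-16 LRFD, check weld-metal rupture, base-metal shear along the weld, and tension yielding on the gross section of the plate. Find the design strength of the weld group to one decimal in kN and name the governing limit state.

Weld metal: throat = 0.707×10 = 7.07 mm, L = 2×105 = 210 mm. φR_n = 0.75 × 0.6 × 490 × 7.07 × 210 = 327.4 kN.
Base metal shear (12 mm plate): yield φR_n = 1.0×0.6×250×12×210 = 378.0 kN; rupture φR_n = 0.75×0.6×400×12×210 = 453.6 kN; take 378.0 kN (yield).
Tension yield (gross): A_g = 33×12 = 396 mm². φR_n = 0.90 × 250 × 396 = 89.1 kN.
Governing: min(327.4, 378.0, 89.1) = 89.1 kN → gross-section yield.

89.1 kN (gross-section yield governs)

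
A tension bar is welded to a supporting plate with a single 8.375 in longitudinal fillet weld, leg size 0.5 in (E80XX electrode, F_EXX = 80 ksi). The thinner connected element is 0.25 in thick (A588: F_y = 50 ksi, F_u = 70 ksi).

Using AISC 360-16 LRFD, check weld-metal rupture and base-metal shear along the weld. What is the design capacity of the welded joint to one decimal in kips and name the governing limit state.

Weld metal: throat = 0.707×0.5 = 0.3535 in, L = 8.375 in. φR_n = 0.75 × 0.6 × 80 × 0.3535 × 8.375 = 106.6 kips.
Base metal shear (0.25 in plate): yield φR_n = 1.0×0.6×50×0.25×8.375 = 62.8 kips; rupture φR_n = 0.75×0.6×70×0.25×8.375 = 66.0 kips; take 62.8 kips (yield).
Governing: min(106.6, 62.8) = 62.8 kips → base-metal shear.

62.8 kips (base-metal shear governs)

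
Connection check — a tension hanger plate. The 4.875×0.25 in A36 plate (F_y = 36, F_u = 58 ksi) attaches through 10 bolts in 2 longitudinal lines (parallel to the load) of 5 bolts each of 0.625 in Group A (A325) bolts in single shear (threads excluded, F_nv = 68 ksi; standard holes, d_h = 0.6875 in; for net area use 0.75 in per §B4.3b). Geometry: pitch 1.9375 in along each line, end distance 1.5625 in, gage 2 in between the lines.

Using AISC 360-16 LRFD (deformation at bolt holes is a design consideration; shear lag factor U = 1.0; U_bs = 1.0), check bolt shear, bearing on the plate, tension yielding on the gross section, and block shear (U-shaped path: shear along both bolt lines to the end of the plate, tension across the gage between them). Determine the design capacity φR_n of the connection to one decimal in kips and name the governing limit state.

Bolt shear: A_b = π(0.625)²/4 = 0.3068 in². φR_n = 0.75 × 68 × 0.3068 × 10 × 1 = 156.5 kips.
Bearing (0.25 in plate, F_u = 58 ksi): end bolts L_c = 1.5625 − 0.6875/2 = 1.21875, R_n = min(1.2×1.21875×0.25×58, 2.4×0.625×0.25×58) = 21.206 kips/bolt; interior L_c = 1.9375 − 0.6875 = 1.25, R_n = 21.75 kips/bolt. φR_n = 0.75 × (2×21.206 + 8×21.75) = 162.3 kips.
Tension yield (gross): A_g = 4.875×0.25 = 1.2188 in². φR_n = 0.90 × 36 × 1.2188 = 39.5 kips.
Block shear: shear path 2×[1.5625+4×1.9375] = 2×9.3125 in, A_gv = 4.6563, A_nv = 2×(9.3125 − 4.5×0.75)×0.25 = 2.9688 in²; tension across gage: (2 − 1×0.75)×0.25 = 0.3125 in². R_n = min(0.6×58×2.9688, 0.6×36×4.6563) + 1.0×58×0.3125 = min(103.31, 100.58) + 18.125 = 118.71 kips. φR_n = 0.75 × 118.71 = 89.0 kips.
Governing: min(156.5, 162.3, 39.5, 89.0) = 39.5 kips → gross-section yield.

39.5 kips (gross-section yield governs)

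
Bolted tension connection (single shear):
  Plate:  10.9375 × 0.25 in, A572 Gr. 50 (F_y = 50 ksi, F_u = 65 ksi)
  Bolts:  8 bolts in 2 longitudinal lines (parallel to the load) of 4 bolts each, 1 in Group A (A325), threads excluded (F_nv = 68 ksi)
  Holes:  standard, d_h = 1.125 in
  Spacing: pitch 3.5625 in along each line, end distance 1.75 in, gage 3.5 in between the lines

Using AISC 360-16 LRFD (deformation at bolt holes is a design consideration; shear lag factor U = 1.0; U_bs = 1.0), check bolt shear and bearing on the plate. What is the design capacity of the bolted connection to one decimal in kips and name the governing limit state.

Bolt shear: A_b = π(1)²/4 = 0.7854 in². φR_n = 0.75 × 68 × 0.7854 × 8 × 1 = 320.4 kips.
Bearing (0.25 in plate, F_u = 65 ksi): end bolts L_c = 1.75 − 1.125/2 = 1.1875, R_n = min(1.2×1.1875×0.25×65, 2.4×1×0.25×65) = 23.156 kips/bolt; interior L_c = 3.5625 − 1.125 = 2.4375, R_n = 39 kips/bolt. φR_n = 0.75 × (2×23.156 + 6×39) = 210.2 kips.
Governing: min(320.4, 210.2) = 210.2 kips → bearing.

210.2 kips (bearing governs)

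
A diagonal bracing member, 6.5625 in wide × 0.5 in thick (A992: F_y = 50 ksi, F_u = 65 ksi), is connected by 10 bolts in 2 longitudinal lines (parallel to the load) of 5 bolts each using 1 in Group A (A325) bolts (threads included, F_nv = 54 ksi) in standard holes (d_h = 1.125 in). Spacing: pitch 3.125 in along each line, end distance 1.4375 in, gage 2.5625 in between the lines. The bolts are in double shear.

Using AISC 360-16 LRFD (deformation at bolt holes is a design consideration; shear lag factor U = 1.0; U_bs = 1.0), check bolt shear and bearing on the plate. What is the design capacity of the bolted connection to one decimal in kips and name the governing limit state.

519.2 kips (bearing governs)

Bolt shear: A_b = π(1)²/4 = 0.7854 in². φR_n = 0.75 × 54 × 0.7854 × 10 × 2 = 636.2 kips.
Bearing (0.5 in plate, F_u = 65 ksi): end bolts L_c = 1.4375 − 1.125/2 = 0.875, R_n = min(1.2×0.875×0.5×65, 2.4×1×0.5×65) = 34.125 kips/bolt; interior L_c = 3.125 − 1.125 = 2, R_n = 78 kips/bolt. φR_n = 0.75 × (2×34.125 + 8×78) = 519.2 kips.
Governing: min(636.2, 519.2) = 519.2 kips → bearing.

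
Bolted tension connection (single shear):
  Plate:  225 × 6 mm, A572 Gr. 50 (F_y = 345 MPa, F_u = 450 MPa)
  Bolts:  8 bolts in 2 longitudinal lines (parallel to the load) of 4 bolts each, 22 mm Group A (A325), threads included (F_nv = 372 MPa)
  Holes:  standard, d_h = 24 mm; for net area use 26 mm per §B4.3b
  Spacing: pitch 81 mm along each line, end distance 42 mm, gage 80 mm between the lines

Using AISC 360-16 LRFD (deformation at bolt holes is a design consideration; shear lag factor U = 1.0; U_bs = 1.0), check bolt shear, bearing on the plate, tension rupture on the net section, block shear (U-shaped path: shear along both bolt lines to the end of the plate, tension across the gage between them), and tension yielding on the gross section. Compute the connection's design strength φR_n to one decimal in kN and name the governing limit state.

350.3 kN (net-section rupture governs)

Bolt shear: A_b = π(22)²/4 = 380.13 mm². φR_n = 0.75 × 372 × 380.13 × 8 × 1 = 848.5 kN.
Bearing (6 mm plate, F_u = 450 MPa): end bolts L_c = 42 − 24/2 = 30, R_n = min(1.2×30×6×450, 2.4×22×6×450) = 97.2 kN/bolt; interior L_c = 81 − 24 = 57, R_n = 142.56 kN/bolt. φR_n = 0.75 × (2×97.2 + 6×142.56) = 787.3 kN.
Tension rupture (net): A_n = (225 − 2×26)×6 = 1038 mm² (U = 1.0, A_e = A_n). φR_n = 0.75 × 450 × 1038 = 350.3 kN.
Block shear: shear path 2×[42+3×81] = 2×285 mm, A_gv = 3420, A_nv = 2×(285 − 3.5×26)×6 = 2328 mm²; tension across gage: (80 − 1×26)×6 = 324 mm². R_n = min(0.6×450×2328, 0.6×345×3420) + 1.0×450×324 = min(628.56, 707.94) + 145.8 = 774.36 kN. φR_n = 0.75 × 774.36 = 580.8 kN.
Tension yield (gross): A_g = 225×6 = 1350 mm². φR_n = 0.90 × 345 × 1350 = 419.2 kN.
Governing: min(848.5, 787.3, 350.3, 580.8, 419.2) = 350.3 kN → net-section rupture.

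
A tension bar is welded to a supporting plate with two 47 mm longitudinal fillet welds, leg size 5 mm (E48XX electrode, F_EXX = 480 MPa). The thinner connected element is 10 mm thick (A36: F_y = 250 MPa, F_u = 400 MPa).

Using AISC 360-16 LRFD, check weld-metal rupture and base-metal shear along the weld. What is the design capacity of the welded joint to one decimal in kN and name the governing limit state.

Weld metal: throat = 0.707×5 = 3.535 mm, L = 2×47 = 94 mm. φR_n = 0.75 × 0.6 × 480 × 3.535 × 94 = 71.8 kN.
Base metal shear (10 mm plate): yield φR_n = 1.0×0.6×250×10×94 = 141.0 kN; rupture φR_n = 0.75×0.6×400×10×94 = 169.2 kN; take 141.0 kN (yield).
Governing: min(71.8, 141.0) = 71.8 kN → weld metal.

71.8 kN (weld metal governs)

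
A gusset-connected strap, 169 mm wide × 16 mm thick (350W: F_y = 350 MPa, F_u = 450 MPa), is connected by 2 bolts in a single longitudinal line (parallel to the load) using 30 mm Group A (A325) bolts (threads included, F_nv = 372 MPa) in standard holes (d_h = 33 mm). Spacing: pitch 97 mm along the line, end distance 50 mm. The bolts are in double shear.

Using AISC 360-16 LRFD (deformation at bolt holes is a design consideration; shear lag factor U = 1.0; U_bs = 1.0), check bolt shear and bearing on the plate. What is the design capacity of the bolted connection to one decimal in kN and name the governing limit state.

605.9 kN (bearing governs)

Bolt shear: A_b = π(30)²/4 = 706.86 mm². φR_n = 0.75 × 372 × 706.86 × 2 × 2 = 788.9 kN.
Bearing (16 mm plate, F_u = 450 MPa): end bolts L_c = 50 − 33/2 = 33.5, R_n = min(1.2×33.5×16×450, 2.4×30×16×450) = 289.44 kN/bolt; interior L_c = 97 − 33 = 64, R_n = 518.4 kN/bolt. φR_n = 0.75 × (1×289.44 + 1×518.4) = 605.9 kN.
Governing: min(788.9, 605.9) = 605.9 kN → bearing.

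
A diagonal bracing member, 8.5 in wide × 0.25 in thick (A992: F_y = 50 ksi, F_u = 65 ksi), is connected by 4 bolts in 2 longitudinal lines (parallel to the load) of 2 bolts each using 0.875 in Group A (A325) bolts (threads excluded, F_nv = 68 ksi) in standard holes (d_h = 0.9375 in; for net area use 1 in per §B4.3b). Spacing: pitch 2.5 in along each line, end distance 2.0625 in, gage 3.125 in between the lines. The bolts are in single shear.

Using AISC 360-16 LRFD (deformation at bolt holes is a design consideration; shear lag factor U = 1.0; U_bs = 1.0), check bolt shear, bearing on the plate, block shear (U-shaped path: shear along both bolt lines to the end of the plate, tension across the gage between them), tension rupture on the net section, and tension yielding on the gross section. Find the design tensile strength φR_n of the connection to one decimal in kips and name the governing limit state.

Bolt shear: A_b = π(0.875)²/4 = 0.60132 in². φR_n = 0.75 × 68 × 0.60132 × 4 × 1 = 122.7 kips.
Bearing (0.25 in plate, F_u = 65 ksi): end bolts L_c = 2.0625 − 0.9375/2 = 1.59375, R_n = min(1.2×1.59375×0.25×65, 2.4×0.875×0.25×65) = 31.078 kips/bolt; interior L_c = 2.5 − 0.9375 = 1.5625, R_n = 30.469 kips/bolt. φR_n = 0.75 × (2×31.078 + 2×30.469) = 92.3 kips.
Block shear: shear path 2×[2.0625+1×2.5] = 2×4.5625 in, A_gv = 2.2813, A_nv = 2×(4.5625 − 1.5×1)×0.25 = 1.5313 in²; tension across gage: (3.125 − 1×1)×0.25 = 0.53125 in². R_n = min(0.6×65×1.5313, 0.6×50×2.2813) + 1.0×65×0.53125 = min(59.721, 68.439) + 34.531 = 94.252 kips. φR_n = 0.75 × 94.252 = 70.7 kips.
Tension rupture (net): A_n = (8.5 − 2×1)×0.25 = 1.625 in² (U = 1.0, A_e = A_n). φR_n = 0.75 × 65 × 1.625 = 79.2 kips.
Tension yield (gross): A_g = 8.5×0.25 = 2.125 in². φR_n = 0.90 × 50 × 2.125 = 95.6 kips.
Governing: min(122.7, 92.3, 70.7, 79.2, 95.6) = 70.7 kips → block shear.

70.7 kips (block shear governs)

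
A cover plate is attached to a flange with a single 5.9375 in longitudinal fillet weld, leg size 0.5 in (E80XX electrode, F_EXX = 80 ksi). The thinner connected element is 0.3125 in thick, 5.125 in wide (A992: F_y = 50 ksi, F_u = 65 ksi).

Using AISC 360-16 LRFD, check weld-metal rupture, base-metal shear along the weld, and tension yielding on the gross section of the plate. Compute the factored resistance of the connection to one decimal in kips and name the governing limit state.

Weld metal: throat = 0.707×0.5 = 0.3535 in, L = 5.9375 in. φR_n = 0.75 × 0.6 × 80 × 0.3535 × 5.9375 = 75.6 kips.
Base metal shear (0.3125 in plate): yield φR_n = 1.0×0.6×50×0.3125×5.9375 = 55.7 kips; rupture φR_n = 0.75×0.6×65×0.3125×5.9375 = 54.3 kips; take 54.3 kips (rupture).
Tension yield (gross): A_g = 5.125×0.3125 = 1.6016 in². φR_n = 0.90 × 50 × 1.6016 = 72.1 kips.
Governing: min(75.6, 54.3, 72.1) = 54.3 kips → base-metal shear.

54.3 kips (base-metal shear governs)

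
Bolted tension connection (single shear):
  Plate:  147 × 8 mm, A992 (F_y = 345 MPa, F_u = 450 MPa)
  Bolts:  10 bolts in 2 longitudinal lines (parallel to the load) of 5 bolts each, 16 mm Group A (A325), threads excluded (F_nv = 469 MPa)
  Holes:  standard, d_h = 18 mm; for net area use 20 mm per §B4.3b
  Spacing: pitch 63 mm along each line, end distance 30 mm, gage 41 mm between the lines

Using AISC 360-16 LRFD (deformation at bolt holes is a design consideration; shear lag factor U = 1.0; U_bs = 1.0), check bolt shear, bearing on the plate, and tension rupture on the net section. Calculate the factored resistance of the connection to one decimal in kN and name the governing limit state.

288.9 kN (net-section rupture governs)

Bolt shear: A_b = π(16)²/4 = 201.06 mm². φR_n = 0.75 × 469 × 201.06 × 10 × 1 = 707.2 kN.
Bearing (8 mm plate, F_u = 450 MPa): end bolts L_c = 30 − 18/2 = 21, R_n = min(1.2×21×8×450, 2.4×16×8×450) = 90.72 kN/bolt; interior L_c = 63 − 18 = 45, R_n = 138.24 kN/bolt. φR_n = 0.75 × (2×90.72 + 8×138.24) = 965.5 kN.
Tension rupture (net): A_n = (147 − 2×20)×8 = 856 mm² (U = 1.0, A_e = A_n). φR_n = 0.75 × 450 × 856 = 288.9 kN.
Governing: min(707.2, 965.5, 288.9) = 288.9 kN → net-section rupture.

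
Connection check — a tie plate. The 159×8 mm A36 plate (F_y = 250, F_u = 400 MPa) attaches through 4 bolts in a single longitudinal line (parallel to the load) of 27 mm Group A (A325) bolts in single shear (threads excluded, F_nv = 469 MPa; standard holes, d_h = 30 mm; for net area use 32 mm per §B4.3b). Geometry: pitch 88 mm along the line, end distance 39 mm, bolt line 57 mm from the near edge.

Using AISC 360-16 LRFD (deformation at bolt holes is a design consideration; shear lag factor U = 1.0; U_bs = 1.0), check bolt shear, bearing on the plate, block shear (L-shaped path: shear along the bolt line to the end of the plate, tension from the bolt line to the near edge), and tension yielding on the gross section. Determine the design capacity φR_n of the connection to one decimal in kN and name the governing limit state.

286.2 kN (gross-section yield governs)

Bolt shear: A_b = π(27)²/4 = 572.56 mm². φR_n = 0.75 × 469 × 572.56 × 4 × 1 = 805.6 kN.
Bearing (8 mm plate, F_u = 400 MPa): end bolts L_c = 39 − 30/2 = 24, R_n = min(1.2×24×8×400, 2.4×27×8×400) = 92.16 kN/bolt; interior L_c = 88 − 30 = 58, R_n = 207.36 kN/bolt. φR_n = 0.75 × (1×92.16 + 3×207.36) = 535.7 kN.
Block shear: shear path 1×[39+3×88] = 1×303 mm, A_gv = 2424, A_nv = 1×(303 − 3.5×32)×8 = 1528 mm²; tension to near edge: (57 − 0.5×32)×8 = 328 mm². R_n = min(0.6×400×1528, 0.6×250×2424) + 1.0×400×328 = min(366.72, 363.6) + 131.2 = 494.8 kN. φR_n = 0.75 × 494.8 = 371.1 kN.
Tension yield (gross): A_g = 159×8 = 1272 mm². φR_n = 0.90 × 250 × 1272 = 286.2 kN.
Governing: min(805.6, 535.7, 371.1, 286.2) = 286.2 kN → gross-section yield.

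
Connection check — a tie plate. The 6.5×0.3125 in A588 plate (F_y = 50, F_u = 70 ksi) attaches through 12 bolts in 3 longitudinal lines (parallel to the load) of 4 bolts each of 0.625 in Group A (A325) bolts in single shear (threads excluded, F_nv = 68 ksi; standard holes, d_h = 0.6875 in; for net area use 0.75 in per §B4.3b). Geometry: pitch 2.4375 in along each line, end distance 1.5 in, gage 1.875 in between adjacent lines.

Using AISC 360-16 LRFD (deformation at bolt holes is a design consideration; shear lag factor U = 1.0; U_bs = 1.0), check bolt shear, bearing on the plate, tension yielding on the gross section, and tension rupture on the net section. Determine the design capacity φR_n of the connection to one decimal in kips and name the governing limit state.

Bolt shear: A_b = π(0.625)²/4 = 0.3068 in². φR_n = 0.75 × 68 × 0.3068 × 12 × 1 = 187.8 kips.
Bearing (0.3125 in plate, F_u = 70 ksi): end bolts L_c = 1.5 − 0.6875/2 = 1.15625, R_n = min(1.2×1.15625×0.3125×70, 2.4×0.625×0.3125×70) = 30.352 kips/bolt; interior L_c = 2.4375 − 0.6875 = 1.75, R_n = 32.813 kips/bolt. φR_n = 0.75 × (3×30.352 + 9×32.813) = 289.8 kips.
Tension yield (gross): A_g = 6.5×0.3125 = 2.0313 in². φR_n = 0.90 × 50 × 2.0313 = 91.4 kips.
Tension rupture (net): A_n = (6.5 − 3×0.75)×0.3125 = 1.3281 in² (U = 1.0, A_e = A_n). φR_n = 0.75 × 70 × 1.3281 = 69.7 kips.
Governing: min(187.8, 289.8, 91.4, 69.7) = 69.7 kips → net-section rupture.

69.7 kips (net-section rupture governs)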